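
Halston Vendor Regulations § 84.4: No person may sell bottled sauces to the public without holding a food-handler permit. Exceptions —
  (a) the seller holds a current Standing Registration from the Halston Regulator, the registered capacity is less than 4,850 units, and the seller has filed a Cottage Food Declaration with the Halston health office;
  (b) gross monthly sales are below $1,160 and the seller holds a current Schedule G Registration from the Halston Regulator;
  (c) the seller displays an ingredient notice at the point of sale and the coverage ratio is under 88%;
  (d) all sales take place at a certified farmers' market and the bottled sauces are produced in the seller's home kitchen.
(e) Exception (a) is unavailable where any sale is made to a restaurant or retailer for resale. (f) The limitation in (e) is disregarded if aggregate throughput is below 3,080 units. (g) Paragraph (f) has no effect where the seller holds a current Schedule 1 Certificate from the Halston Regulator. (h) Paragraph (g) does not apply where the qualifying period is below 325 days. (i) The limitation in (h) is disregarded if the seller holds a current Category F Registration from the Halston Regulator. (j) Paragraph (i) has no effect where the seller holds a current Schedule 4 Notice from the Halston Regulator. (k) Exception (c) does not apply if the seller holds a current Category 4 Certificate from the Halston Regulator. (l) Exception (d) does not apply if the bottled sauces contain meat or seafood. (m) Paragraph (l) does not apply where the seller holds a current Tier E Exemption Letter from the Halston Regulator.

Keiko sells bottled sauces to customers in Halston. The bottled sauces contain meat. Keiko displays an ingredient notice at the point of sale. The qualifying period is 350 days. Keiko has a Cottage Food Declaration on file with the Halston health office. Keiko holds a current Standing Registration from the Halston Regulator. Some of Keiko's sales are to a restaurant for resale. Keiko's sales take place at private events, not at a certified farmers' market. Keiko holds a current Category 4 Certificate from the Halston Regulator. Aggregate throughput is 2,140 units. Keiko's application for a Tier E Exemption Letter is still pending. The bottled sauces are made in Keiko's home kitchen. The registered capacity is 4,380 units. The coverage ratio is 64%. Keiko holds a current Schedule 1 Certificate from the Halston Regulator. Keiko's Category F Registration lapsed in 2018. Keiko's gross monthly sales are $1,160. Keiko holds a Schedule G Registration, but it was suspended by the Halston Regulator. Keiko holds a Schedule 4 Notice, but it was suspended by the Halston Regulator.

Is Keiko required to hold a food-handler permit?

Yes — Keiko must hold a food-handler permit.

Exception (a): a current Standing Registration is held; the registered capacity is 4,380 units, less than the 4,850 units limit; a Cottage Food Declaration is on file — every condition holds. However, paragraphs (e)–(j) must be considered: (e) operates — some sales are to a restaurant for resale. (f) would limit (e) — aggregate throughput is 2,140 units, below the 3,080 units limit — but (g) sets (f) aside: (g) operates against (f): a current Schedule 1 Certificate is held. (h) does not operate here (the qualifying period is 350 days, not below 325 days), so (g) stands. (a) is therefore removed.
Exception (b) does not apply: gross monthly sales are $1,160, not below $1,160.
Exception (c)'s conditions are all satisfied: an ingredient notice is displayed; the coverage ratio is 64%, under the 88% limit. But: (k) operates against (c): a current Category 4 Certificate is held. Exception (c) does not apply.
Exception (d) does not apply: sales are at private events, not a certified farmers' market.
No exception is made out. Keiko falls within the general rule.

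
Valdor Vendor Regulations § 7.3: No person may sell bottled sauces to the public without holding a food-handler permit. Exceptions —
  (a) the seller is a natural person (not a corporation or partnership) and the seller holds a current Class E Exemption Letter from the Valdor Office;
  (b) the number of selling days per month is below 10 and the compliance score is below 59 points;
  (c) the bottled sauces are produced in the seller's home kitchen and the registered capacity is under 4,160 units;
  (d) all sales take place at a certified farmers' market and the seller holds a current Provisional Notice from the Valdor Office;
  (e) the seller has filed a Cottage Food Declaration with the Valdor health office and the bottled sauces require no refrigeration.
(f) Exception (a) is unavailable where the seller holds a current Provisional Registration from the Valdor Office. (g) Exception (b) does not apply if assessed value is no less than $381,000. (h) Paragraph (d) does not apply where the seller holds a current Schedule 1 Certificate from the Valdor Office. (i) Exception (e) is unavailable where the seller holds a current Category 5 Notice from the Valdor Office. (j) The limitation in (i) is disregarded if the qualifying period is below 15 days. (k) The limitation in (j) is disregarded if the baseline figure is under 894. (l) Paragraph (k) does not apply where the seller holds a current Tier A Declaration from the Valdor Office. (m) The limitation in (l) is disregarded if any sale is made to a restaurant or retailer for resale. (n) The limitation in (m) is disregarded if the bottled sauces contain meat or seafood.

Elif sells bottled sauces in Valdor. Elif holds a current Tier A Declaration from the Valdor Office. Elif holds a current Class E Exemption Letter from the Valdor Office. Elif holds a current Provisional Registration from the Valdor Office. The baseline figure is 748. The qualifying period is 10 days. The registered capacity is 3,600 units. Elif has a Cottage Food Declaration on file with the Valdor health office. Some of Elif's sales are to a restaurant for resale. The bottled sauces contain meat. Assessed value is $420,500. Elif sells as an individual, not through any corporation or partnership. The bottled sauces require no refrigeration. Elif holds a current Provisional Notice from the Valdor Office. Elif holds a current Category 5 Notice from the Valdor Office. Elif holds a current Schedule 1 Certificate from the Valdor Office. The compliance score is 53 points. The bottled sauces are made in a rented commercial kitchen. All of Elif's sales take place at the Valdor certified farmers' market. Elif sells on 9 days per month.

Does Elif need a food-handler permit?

Exception (a) is satisfied on its face — the seller is a natural person; a current Class E Exemption Letter is held. But: (f) operates against (a): a current Provisional Registration is held. So (a) is unavailable.
All of (b)'s requirements are met (the number of selling days per month is 9, below the 10 limit; the compliance score is 53 points, below the 59 points limit). But: (g) is triggered — assessed value is $420,500, meeting the $381,000 threshold. Exception (b) does not apply.
Exception (c) does not apply: the bottled sauces are made in a commercial kitchen, not a home kitchen.
Exception (d) is satisfied on its face — all sales are at a certified farmers' market; a current Provisional Notice is held. Turning to paragraph (h): (h) operates against (d): a current Schedule 1 Certificate is held. Exception (d) does not apply.
Exception (e) is satisfied on its face — a Cottage Food Declaration is on file; the bottled sauces are shelf-stable. Applying paragraphs (i)–(n): (i) would limit (e) — a current Category 5 Notice is held — but (j) sets (i) aside: (j) operates — the qualifying period is 10 days, below the 15 days limit. (k) would limit (j) — the baseline figure is 748, under the 894 limit — but (l) sets (k) aside: (l) applies — a current Tier A Declaration is held. (m) would limit (l) — some sales are to a restaurant for resale — but (n) sets (m) aside: (n) operates — the bottled sauces contain meat. (e) remains available.

No — exception (e) applies; Elif is not required to hold a food-handler permit.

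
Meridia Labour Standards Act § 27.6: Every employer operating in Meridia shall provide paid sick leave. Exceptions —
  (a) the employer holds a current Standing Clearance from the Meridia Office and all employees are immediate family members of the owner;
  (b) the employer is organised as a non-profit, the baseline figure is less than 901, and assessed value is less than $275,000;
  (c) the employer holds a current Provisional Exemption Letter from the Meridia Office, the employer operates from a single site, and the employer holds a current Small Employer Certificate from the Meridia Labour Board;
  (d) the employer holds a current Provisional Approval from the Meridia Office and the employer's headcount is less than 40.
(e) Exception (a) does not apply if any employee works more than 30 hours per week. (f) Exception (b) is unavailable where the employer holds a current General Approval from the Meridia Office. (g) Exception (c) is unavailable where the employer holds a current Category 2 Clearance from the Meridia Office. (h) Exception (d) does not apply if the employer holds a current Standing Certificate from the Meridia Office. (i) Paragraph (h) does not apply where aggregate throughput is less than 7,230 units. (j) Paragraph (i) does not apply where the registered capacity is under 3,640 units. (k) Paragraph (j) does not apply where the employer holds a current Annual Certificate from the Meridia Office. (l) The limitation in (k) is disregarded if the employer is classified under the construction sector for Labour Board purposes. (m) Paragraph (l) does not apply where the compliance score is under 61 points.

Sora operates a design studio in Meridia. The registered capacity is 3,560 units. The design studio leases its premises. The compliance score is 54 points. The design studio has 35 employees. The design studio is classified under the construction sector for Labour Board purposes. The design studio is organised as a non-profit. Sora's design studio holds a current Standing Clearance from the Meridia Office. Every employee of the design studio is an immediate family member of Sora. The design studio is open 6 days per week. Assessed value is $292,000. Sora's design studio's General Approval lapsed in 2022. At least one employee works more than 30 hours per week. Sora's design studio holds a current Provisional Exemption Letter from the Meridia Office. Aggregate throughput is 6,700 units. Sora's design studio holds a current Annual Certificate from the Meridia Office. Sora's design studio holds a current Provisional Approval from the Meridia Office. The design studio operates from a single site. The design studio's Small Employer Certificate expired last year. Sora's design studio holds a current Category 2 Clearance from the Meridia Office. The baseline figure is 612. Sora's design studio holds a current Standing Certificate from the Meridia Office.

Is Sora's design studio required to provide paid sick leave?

Exception (a) is satisfied on its face — a current Standing Clearance is held; every employee is an immediate family member. But: (e) operates against (a): at least one employee exceeds 30 hours/week. So (a) is unavailable.
Exception (b) does not apply: assessed value is $292,000, not less than $275,000.
Exception (c) fails — the Small Employer Certificate has expired.
Exception (d): a current Provisional Approval is held; the employer's headcount is 35, less than the 40 limit — every condition holds. Under paragraphs (h)–(m): (h) operates (a current Standing Certificate is held), but yields to (i): (i) operates against (h): aggregate throughput is 6,700 units, less than the 7,230 units limit. (j) would limit (i) — the registered capacity is 3,560 units, under the 3,640 units limit — but (k) sets (j) aside: (k) operates against (j): a current Annual Certificate is held. (l) is engaged (the design studio is classified under the construction sector), but is set aside by (m): (m) operates against (l): the compliance score is 54 points, under the 61 points limit. (d) remains available.

No — exception (d) applies; Sora's design studio is not required to provide paid sick leave.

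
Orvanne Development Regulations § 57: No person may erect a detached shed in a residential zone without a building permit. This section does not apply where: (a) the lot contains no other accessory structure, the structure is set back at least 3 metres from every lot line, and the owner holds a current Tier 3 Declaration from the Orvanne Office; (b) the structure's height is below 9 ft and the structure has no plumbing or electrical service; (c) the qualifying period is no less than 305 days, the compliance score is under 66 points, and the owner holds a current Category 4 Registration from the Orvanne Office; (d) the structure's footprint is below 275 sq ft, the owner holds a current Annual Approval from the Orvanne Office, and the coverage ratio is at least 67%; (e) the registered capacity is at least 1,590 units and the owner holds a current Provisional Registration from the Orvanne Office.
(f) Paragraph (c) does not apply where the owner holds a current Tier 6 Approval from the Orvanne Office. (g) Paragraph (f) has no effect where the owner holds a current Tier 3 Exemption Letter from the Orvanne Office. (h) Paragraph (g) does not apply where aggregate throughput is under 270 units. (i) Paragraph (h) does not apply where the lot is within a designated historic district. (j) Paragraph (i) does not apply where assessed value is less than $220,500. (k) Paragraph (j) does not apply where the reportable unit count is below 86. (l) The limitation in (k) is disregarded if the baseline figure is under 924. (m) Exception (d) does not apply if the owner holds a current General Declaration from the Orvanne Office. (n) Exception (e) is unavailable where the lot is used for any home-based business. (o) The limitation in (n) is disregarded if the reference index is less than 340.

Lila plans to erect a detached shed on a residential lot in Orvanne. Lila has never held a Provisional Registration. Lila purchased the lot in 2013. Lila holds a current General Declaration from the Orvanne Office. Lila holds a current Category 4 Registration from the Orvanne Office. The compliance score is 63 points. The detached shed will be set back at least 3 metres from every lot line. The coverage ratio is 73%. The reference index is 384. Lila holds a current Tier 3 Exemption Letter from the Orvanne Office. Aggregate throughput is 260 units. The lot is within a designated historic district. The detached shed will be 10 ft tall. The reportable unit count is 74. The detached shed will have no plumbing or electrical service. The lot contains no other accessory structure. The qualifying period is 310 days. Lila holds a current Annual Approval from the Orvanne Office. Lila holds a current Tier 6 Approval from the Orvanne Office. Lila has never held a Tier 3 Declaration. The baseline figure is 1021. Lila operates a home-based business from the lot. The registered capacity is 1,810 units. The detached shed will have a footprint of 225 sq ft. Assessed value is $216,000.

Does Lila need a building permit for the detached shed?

No — exception (c) applies; Lila does not need a building permit.

Exception (a) requires that the owner holds a current Tier 3 Declaration from the Orvanne Office; but there is no Tier 3 Declaration in force, so (a) is unavailable.
Exception (b) requires that the structure's height is below 9 ft; but the structure's height is 10 ft, not below 9 ft, so (b) is unavailable.
Exception (c)'s conditions are all satisfied: the qualifying period is 310 days, meeting the 305 days threshold; the compliance score is 63 points, under the 66 points limit; a current Category 4 Registration is held. Considering the limiting provisions: (f) is triggered (a current Tier 6 Approval is held), but yields to (g): (g) is engaged — a current Tier 3 Exemption Letter is held. (h) would limit (g) — aggregate throughput is 260 units, under the 270 units limit — but (i) sets (h) aside: (i) operates against (h): the lot is in a historic district. (j) would limit (i) — assessed value is $216,000, less than the $220,500 limit — but (k) sets (j) aside: (k) operates against (j): the reportable unit count is 74, below the 86 limit. (l) is inapplicable (the baseline figure is 1,021, not under 924), so (k) stands. Exception (c) stands.
All of (d)'s requirements are met (the structure's footprint is 225 sq ft, below the 275 sq ft limit; a current Annual Approval is held; the coverage ratio is 73%, meeting the 67% threshold). But: (m) operates against (d): a current General Declaration is held. Exception (d) does not apply.
Exception (e) fails — no current Provisional Registration is held.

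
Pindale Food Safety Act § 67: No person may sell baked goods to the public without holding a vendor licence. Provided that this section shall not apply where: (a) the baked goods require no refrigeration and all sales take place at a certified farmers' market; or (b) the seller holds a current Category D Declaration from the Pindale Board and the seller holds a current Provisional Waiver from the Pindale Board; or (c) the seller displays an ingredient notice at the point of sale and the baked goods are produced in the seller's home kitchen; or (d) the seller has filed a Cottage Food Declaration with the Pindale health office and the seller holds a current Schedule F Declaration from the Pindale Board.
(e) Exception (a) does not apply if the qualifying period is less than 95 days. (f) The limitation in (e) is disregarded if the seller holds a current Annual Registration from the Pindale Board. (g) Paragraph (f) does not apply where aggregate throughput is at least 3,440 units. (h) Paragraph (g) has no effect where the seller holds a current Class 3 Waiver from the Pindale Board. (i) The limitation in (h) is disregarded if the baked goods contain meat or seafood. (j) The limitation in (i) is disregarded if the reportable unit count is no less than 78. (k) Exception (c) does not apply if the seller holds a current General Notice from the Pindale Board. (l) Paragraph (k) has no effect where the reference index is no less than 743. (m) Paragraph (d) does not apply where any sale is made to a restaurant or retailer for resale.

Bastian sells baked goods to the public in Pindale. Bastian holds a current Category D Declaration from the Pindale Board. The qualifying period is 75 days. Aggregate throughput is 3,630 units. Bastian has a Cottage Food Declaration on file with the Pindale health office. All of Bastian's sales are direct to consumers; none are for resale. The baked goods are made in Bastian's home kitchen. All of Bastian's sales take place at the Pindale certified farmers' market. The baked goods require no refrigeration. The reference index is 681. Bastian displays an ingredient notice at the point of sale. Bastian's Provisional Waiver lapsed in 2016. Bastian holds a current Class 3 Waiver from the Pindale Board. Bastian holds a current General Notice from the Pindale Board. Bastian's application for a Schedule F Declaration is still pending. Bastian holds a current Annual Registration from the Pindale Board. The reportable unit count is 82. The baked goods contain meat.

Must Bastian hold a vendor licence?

Exception (a)'s conditions are all satisfied: the baked goods are shelf-stable; all sales are at a certified farmers' market. Considering the limiting provisions: (e) would limit (a) — the qualifying period is 75 days, less than the 95 days limit — but (f) sets (e) aside: (f) operates against (e): a current Annual Registration is held. (g) would limit (f) — aggregate throughput is 3,630 units, meeting the 3,440 units threshold — but (h) sets (g) aside: (h) operates against (g): a current Class 3 Waiver is held. (i) would limit (h) — the baked goods contain meat — but (j) sets (i) aside: (j) operates — the reportable unit count is 82, meeting the 78 threshold. Exception (a) stands.
Exception (b) fails — no current Provisional Waiver is held.
Exception (c)'s conditions are all satisfied: an ingredient notice is displayed; the baked goods are home-kitchen produced. But applying paragraphs (k)–(l): (k) operates — a current General Notice is held. (l), which would lift (k), is not triggered — the reference index is 681, short of 743. (c) is therefore removed.
Exception (d) does not apply: there is no Schedule F Declaration in force.

No — exception (a) applies; Bastian is not required to hold a vendor licence.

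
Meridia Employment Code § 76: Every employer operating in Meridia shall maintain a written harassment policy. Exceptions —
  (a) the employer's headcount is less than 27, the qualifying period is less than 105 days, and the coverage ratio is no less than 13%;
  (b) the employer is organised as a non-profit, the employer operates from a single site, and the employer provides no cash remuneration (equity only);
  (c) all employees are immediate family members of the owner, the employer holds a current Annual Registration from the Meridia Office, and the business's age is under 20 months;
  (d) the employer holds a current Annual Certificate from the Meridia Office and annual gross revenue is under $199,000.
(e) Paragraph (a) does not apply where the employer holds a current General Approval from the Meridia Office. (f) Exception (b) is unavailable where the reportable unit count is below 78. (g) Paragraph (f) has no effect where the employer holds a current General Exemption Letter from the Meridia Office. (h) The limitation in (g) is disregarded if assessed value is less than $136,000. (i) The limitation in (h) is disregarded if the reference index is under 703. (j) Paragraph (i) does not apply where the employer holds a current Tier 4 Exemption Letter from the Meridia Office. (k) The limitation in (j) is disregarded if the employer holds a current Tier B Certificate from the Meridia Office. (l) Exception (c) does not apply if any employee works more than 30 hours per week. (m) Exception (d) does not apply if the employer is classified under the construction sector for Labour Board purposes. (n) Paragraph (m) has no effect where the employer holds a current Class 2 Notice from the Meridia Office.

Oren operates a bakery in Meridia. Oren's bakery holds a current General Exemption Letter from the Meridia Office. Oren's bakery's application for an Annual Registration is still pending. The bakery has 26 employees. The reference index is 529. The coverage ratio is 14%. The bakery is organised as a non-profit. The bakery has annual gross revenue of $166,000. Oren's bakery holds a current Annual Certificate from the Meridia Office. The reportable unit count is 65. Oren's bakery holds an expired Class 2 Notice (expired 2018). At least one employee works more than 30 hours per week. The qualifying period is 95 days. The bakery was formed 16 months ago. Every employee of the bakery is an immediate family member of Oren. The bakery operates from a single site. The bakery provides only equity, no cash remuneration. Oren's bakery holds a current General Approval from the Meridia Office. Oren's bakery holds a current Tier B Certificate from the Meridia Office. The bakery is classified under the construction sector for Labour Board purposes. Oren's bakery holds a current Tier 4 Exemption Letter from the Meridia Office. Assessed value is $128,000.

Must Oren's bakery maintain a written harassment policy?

No — exception (b) applies; Oren's bakery is not required to maintain a written harassment policy.

Exception (a) is satisfied on its face — the employer's headcount is 26, less than the 27 limit; the qualifying period is 95 days, less than the 105 days limit; the coverage ratio is 14%, meeting the 13% threshold. Turning to paragraph (e): (e) is triggered — a current General Approval is held. Exception (a) does not apply.
Exception (b): the employer is a non-profit; the employer operates from a single site; remuneration is equity-only — every condition holds. As to paragraphs (f)–(k): (f) would limit (b) — the reportable unit count is 65, below the 78 limit — but (g) sets (f) aside: (g) operates against (f): a current General Exemption Letter is held. (h) would limit (g) — assessed value is $128,000, less than the $136,000 limit — but (i) sets (h) aside: (i) operates against (h): the reference index is 529, under the 703 limit. (j) would limit (i) — a current Tier 4 Exemption Letter is held — but (k) sets (j) aside: (k) operates — a current Tier B Certificate is held. Exception (b) stands.
Exception (c) requires that the employer holds a current Annual Registration from the Meridia Office; but the Annual Registration is not current, so (c) is unavailable.
All of (d)'s requirements are met (a current Annual Certificate is held; annual gross revenue is $166,000, under the $199,000 limit). But applying paragraphs (m)–(n): (m) is engaged — the bakery is classified under the construction sector. (n), which would lift (m), is not triggered — the Class 2 Notice is not current. Exception (d) does not apply.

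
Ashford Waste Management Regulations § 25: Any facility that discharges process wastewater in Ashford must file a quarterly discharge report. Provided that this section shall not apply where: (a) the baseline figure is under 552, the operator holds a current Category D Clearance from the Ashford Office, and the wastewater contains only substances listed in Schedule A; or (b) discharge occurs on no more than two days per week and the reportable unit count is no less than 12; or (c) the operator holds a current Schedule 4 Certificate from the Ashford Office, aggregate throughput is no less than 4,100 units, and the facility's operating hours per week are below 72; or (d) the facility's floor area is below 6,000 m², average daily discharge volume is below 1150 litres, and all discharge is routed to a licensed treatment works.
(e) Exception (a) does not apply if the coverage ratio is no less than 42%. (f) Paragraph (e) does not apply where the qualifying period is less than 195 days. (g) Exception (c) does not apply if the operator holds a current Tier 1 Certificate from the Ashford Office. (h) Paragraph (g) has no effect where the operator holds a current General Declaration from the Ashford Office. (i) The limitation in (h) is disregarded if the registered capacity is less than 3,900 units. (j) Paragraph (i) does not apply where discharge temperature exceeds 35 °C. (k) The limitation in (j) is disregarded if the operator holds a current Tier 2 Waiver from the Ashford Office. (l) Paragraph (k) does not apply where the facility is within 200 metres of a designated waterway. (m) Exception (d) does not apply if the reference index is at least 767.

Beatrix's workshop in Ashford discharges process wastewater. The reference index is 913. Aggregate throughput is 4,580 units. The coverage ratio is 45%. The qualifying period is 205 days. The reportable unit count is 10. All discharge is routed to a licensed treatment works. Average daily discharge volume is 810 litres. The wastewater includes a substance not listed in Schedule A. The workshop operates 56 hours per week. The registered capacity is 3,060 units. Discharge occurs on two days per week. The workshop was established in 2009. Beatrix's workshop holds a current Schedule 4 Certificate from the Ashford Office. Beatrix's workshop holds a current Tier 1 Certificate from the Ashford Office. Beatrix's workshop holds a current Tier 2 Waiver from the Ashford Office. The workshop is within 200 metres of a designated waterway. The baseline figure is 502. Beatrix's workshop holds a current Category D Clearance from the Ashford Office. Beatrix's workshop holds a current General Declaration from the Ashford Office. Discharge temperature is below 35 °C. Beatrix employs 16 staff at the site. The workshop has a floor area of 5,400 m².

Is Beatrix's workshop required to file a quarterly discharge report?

Yes — Beatrix's workshop must file a quarterly discharge report.

Exception (a) fails — the wastewater includes a non-Schedule-A substance.
Exception (b) requires that the reportable unit count is no less than 12; but the reportable unit count is 10, short of 12, so (b) is unavailable.
Exception (c): a current Schedule 4 Certificate is held; aggregate throughput is 4,580 units, meeting the 4,100 units threshold; the facility's operating hours per week are 56, below the 72 limit — every condition holds. Turning to paragraphs (g)–(l): (g) operates against (c): a current Tier 1 Certificate is held. (h) applies (a current General Declaration is held), but is displaced by (i): (i) applies — the registered capacity is 3,060 units, less than the 3,900 units limit. (j), which would lift (i), does not operate here — discharge temperature is below 35 °C. (c) is therefore removed.
Exception (d)'s conditions are all satisfied: the facility's floor area is 5,400 m², below the 6,000 m² limit; average daily discharge volume is 810 litres, below the 1150 litres limit; discharge is routed to a licensed treatment works. However, paragraph (m) must be considered: (m) is triggered — the reference index is 913, meeting the 767 threshold. (d) is therefore removed.
No exception displaces § 25.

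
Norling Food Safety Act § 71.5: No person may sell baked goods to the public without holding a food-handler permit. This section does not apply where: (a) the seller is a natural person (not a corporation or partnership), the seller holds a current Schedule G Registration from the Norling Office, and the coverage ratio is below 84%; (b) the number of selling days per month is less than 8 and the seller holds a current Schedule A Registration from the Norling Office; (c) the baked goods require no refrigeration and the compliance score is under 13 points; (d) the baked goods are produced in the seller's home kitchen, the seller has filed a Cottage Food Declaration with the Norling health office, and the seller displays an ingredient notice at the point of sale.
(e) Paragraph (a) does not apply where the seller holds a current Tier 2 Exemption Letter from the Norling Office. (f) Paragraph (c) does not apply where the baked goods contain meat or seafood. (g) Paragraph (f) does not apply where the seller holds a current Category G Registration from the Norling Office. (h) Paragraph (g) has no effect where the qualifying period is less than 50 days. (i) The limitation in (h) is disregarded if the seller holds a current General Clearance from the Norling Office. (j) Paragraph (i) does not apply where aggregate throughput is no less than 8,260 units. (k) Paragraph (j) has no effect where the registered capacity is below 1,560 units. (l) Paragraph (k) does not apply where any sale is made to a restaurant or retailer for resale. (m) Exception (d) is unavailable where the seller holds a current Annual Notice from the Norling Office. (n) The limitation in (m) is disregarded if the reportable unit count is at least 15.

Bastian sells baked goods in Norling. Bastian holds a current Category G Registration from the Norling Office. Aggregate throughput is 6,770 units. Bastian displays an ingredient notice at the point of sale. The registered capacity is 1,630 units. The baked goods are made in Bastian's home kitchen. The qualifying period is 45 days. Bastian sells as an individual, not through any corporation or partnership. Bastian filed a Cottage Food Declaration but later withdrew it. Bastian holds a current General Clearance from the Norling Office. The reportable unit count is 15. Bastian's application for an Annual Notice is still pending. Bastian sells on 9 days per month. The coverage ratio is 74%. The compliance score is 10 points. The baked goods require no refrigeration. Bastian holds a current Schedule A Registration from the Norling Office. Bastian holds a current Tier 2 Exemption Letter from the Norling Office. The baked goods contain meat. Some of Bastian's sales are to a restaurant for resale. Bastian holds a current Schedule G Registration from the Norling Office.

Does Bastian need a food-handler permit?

All of (a)'s requirements are met (the seller is a natural person; a current Schedule G Registration is held; the coverage ratio is 74%, below the 84% limit). However, paragraph (e) must be considered: (e) is triggered — a current Tier 2 Exemption Letter is held. Exception (a) does not apply.
Exception (b) does not apply: the number of selling days per month is 9, not less than 8.
All of (c)'s requirements are met (the baked goods are shelf-stable; the compliance score is 10 points, under the 13 points limit). Applying paragraphs (f)–(l): (f) would limit (c) — the baked goods contain meat — but (g) sets (f) aside: (g) operates against (f): a current Category G Registration is held. (h) applies (the qualifying period is 45 days, less than the 50 days limit), but is displaced by (i): (i) operates against (h): a current General Clearance is held. (j) is not triggered (aggregate throughput is 6,770 units, short of 8,260 units), so (i) stands. So (c) applies.
Exception (d) fails — the Cottage Food Declaration was withdrawn.

No — exception (c) applies; Bastian is not required to hold a food-handler permit.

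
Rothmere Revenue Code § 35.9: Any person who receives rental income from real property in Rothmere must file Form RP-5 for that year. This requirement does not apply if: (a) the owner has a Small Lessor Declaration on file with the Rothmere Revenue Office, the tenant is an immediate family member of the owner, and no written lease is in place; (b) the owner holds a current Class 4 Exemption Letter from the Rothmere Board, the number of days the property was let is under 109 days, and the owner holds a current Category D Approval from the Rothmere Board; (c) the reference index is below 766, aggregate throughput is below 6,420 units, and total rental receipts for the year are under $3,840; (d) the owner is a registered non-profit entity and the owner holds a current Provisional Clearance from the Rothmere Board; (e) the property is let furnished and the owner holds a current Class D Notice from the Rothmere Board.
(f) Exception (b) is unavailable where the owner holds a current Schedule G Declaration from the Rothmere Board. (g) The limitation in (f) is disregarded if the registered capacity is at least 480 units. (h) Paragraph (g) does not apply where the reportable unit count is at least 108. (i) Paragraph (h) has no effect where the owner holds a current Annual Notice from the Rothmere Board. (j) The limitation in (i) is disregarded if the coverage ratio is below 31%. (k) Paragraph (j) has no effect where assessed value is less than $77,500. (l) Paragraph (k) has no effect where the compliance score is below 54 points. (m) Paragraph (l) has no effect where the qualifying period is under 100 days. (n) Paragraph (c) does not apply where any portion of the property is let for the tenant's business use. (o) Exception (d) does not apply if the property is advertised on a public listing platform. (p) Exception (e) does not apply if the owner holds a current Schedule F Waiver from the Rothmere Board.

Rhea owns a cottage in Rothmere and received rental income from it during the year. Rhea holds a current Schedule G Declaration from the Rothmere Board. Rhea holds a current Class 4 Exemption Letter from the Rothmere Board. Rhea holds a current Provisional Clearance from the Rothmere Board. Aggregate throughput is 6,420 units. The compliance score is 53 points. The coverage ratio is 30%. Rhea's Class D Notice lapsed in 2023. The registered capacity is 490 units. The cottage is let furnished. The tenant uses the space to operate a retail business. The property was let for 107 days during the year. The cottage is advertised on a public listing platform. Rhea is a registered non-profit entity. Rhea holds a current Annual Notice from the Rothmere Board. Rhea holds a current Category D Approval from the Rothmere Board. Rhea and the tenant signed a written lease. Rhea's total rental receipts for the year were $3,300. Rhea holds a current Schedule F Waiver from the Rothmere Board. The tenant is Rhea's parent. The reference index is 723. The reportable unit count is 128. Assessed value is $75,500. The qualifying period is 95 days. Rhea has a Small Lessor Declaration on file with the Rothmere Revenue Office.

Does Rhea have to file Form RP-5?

Exception (a) requires that no written lease is in place; but a written lease is in place, so (a) is unavailable.
Exception (b) is satisfied on its face — a current Class 4 Exemption Letter is held; the number of days the property was let is 107 days, under the 109 days limit; a current Category D Approval is held. Applying paragraphs (f)–(m): (f) would limit (b) — a current Schedule G Declaration is held — but (g) sets (f) aside: (g) is triggered — the registered capacity is 490 units, meeting the 480 units threshold. (h) would limit (g) — the reportable unit count is 128, meeting the 108 threshold — but (i) sets (h) aside: (i) operates against (h): a current Annual Notice is held. (j) operates (the coverage ratio is 30%, below the 31% limit), but is overridden by (k): (k) operates against (j): assessed value is $75,500, less than the $77,500 limit. (l) operates (the compliance score is 53 points, below the 54 points limit), but is itself disapplied by (m): (m) operates against (l): the qualifying period is 95 days, under the 100 days limit. (b) remains available.
Exception (c) fails — aggregate throughput is 6,420 units, not below 6,420 units.
Exception (d): Rhea is a registered non-profit; a current Provisional Clearance is held — every condition holds. But: (o) operates against (d): the property is publicly advertised. Exception (d) does not apply.
Exception (e) requires that the owner holds a current Class D Notice from the Rothmere Board; but no current Class D Notice is held, so (e) is unavailable.

No — exception (b) applies; Rhea is not required to file Form RP-5.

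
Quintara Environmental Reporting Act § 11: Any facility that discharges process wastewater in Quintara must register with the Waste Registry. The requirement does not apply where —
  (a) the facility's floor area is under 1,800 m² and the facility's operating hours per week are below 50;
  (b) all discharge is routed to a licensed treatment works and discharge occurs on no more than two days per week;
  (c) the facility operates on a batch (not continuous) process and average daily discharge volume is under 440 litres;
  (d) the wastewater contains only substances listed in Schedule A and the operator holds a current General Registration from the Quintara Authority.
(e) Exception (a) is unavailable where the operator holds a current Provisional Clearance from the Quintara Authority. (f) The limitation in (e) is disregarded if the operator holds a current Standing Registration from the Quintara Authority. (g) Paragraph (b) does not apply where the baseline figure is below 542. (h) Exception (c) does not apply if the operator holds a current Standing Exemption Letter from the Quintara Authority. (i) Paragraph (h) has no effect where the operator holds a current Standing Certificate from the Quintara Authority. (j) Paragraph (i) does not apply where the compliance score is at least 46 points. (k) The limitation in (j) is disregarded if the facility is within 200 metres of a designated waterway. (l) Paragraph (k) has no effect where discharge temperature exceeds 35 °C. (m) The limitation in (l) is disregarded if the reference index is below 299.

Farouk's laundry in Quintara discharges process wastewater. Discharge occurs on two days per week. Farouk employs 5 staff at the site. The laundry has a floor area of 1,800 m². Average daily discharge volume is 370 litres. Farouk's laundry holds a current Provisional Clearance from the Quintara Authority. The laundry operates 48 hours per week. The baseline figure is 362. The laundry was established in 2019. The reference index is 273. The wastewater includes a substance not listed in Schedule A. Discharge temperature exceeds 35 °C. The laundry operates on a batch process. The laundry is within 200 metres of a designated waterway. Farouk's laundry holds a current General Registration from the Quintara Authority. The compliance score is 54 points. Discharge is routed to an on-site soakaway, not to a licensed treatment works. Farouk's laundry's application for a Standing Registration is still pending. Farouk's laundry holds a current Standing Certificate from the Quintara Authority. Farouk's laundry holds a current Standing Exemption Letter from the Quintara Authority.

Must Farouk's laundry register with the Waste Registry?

Exception (a) requires that the facility's floor area is under 1,800 m²; but the facility's floor area is 1,800 m², not under 1,800 m², so (a) is unavailable.
Exception (b) does not apply: discharge is not routed to a licensed treatment works.
Exception (c)'s conditions are all satisfied: the facility operates on a batch process; average daily discharge volume is 370 litres, under the 440 litres limit. Considering the limiting provisions: (h) would limit (c) — a current Standing Exemption Letter is held — but (i) sets (h) aside: (i) operates against (h): a current Standing Certificate is held. (j) would limit (i) — the compliance score is 54 points, meeting the 46 points threshold — but (k) sets (j) aside: (k) is engaged — the laundry is within 200 m of a designated waterway. (l) applies (discharge temperature exceeds 35 °C), but is displaced by (m): (m) operates against (l): the reference index is 273, below the 299 limit. So (c) applies.
Exception (d) does not apply: the wastewater includes a non-Schedule-A substance.

No — exception (c) applies; Farouk's laundry is not required to register with the Waste Registry.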